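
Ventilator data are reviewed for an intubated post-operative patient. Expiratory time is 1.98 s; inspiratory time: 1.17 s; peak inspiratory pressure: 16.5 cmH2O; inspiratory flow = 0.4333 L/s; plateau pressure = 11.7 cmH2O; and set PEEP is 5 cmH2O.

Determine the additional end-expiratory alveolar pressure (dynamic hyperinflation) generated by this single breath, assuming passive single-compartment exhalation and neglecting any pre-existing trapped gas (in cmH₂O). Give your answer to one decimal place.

Vt = flow × Ti = 0.4333 L/s × 1.17 s × 1000 mL/L = 506.96 mL.
R = (PIP − Pplat)/V̇ = (16.5 − 11.7) / 0.4333 = 4.8/0.4333 = 11.078 cmH2O·s/L.
C = Vt/(Pplat − PEEP) = 506.96 / (11.7 − 5) = 506.96/6.7 = 75.666 mL/cmH2O.
τ = R × C = 11.078 × 0.07567 L/cmH2O = 0.8383 s.
Fraction remaining = e^(−Te/τ) = e^(−1.98/0.8383) = 0.09424; trapped volume = 506.96 × 0.09424 = 47.776 mL.
Additional alveolar pressure from trapping ≈ V_trapped / C = 47.776 / 75.666 = 0.6314 cmH2O.

0.6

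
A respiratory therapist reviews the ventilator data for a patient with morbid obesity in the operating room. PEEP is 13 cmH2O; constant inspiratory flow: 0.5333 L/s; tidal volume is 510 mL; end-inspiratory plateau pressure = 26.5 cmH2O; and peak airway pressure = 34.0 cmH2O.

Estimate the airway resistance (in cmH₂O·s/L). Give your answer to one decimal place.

14.1

Raw = (PIP − Pplat) / flow = (34.0 − 26.5) / 0.5333 = 7.5 / 0.5333 = 14.063 cmH2O·s/L.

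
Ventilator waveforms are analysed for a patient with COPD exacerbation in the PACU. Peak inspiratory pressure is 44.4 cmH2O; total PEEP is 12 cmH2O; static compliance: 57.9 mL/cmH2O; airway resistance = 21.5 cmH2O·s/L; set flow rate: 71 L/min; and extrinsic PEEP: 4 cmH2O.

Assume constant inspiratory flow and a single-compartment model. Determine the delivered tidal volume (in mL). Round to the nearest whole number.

Flow: 71 L/min ÷ 60 = 1.1833 L/s.
Total PEEP = 12 cmH2O (set 4 + intrinsic 8); this is the baseline alveolar pressure.
Equation of motion (constant flow): PIP = Vt/C + R·V̇ + PEEP.
Vt/C = PIP − R·V̇ − PEEP = 44.4 − 25.441 − 12 = 6.959 cmH2O.
Vt = C × 6.959 = 57.9 × 6.959 = 402.93 mL.

403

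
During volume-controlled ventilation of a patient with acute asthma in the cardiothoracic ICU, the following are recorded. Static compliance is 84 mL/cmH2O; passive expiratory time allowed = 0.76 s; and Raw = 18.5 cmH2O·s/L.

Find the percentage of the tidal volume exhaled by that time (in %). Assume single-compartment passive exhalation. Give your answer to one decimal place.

38.7

τ = R × C = 18.5 × 84 mL/cmH2O = 18.5 × 0.084 L/cmH2O = 1.554 s.
Passive exhalation: V(t)/V₀ = e^(−t/τ) = e^(−0.76/1.554) = 0.6132.
Fraction exhaled = 1 − 0.6132 = 0.3868 → 38.68%.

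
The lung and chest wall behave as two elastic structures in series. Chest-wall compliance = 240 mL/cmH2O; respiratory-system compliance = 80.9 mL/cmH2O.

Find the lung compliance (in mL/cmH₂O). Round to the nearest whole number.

1/CL = 1/Crs − 1/Ccw.
1/CL = 1/80.9 − 1/240 = 0.008194.
CL = 122.04 mL/cmH2O.

122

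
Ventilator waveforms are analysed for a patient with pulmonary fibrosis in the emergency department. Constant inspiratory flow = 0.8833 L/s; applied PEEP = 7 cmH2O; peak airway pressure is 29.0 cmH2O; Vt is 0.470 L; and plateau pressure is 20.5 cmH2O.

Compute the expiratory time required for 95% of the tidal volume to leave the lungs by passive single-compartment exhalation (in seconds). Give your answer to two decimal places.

1.00

R = (PIP − Pplat)/V̇ = (29.0 − 20.5) / 0.8833 = 8.5/0.8833 = 9.623 cmH2O·s/L.
C = Vt/(Pplat − PEEP) = 470.0 / (20.5 − 7) = 470.0/13.5 = 34.815 mL/cmH2O.
τ = R × C = 9.623 × 0.03482 L/cmH2O = 0.3351 s.
t = −τ·ln(1 − 0.95) = −0.3351·ln(0.05) = 1.004 s.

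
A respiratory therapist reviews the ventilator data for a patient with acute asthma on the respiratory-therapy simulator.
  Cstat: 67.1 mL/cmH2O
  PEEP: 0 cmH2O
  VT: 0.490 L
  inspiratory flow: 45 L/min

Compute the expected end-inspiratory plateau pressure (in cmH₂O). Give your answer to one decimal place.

Pplat = PEEP + Vt / Cstat = 0 + 490 / 67.1 = 0 + 7.303 = 7.303 cmH2O.

7.3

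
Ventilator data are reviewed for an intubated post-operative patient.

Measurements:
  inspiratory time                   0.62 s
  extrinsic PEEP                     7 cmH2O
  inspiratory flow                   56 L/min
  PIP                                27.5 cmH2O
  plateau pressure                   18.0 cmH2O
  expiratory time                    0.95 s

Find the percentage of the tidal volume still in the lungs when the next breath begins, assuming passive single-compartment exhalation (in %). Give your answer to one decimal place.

Flow: 56 L/min ÷ 60 = 0.9333 L/s.
Vt = flow × Ti = 0.9333 L/s × 0.62 s × 1000 mL/L = 578.65 mL.
R = (PIP − Pplat)/V̇ = (27.5 − 18.0) / 0.9333 = 9.5/0.9333 = 10.179 cmH2O·s/L.
C = Vt/(Pplat − PEEP) = 578.65 / (18.0 − 7) = 578.65/11.0 = 52.605 mL/cmH2O.
τ = R × C = 10.179 × 0.05261 L/cmH2O = 0.5355 s.
Fraction remaining at end-expiration = e^(−Te/τ) = e^(−0.95/0.5355) = 0.1696 → 16.96%.

17.0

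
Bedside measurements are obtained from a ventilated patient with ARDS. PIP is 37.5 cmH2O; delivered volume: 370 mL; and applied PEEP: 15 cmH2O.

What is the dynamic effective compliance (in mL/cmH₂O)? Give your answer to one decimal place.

Dynamic compliance = Vt / (PIP − PEEP) = 370 / (37.5 − 15) = 370 / 22.5 = 16.444 mL/cmH2O.

16.4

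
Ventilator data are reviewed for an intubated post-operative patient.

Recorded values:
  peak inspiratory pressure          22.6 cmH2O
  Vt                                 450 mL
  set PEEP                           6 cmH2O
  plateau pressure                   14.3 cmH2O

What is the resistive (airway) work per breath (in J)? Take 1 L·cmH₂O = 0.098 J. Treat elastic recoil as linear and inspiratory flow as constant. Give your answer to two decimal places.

0.37

With constant inspiratory flow the resistive pressure is constant at PIP − Pplat = 22.6 − 14.3 = 8.3 cmH2O, so resistive work = 8.3 × 0.450 = 3.735 L·cmH2O.
× 0.098 J/(L·cmH2O) → 0.366 J.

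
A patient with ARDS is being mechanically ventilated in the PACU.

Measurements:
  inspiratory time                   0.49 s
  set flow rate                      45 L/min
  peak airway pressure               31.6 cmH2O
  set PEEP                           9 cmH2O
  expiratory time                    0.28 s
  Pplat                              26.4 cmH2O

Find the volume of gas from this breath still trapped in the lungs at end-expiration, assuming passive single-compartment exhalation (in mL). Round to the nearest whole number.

54

Flow: 45 L/min ÷ 60 = 0.75 L/s.
Vt = flow × Ti = 0.75 L/s × 0.49 s × 1000 mL/L = 367.5 mL.
R = (PIP − Pplat)/V̇ = (31.6 − 26.4) / 0.75 = 5.2/0.75 = 6.933 cmH2O·s/L.
C = Vt/(Pplat − PEEP) = 367.5 / (26.4 − 9) = 367.5/17.4 = 21.121 mL/cmH2O.
τ = R × C = 6.933 × 0.02112 L/cmH2O = 0.1464 s.
Fraction remaining = e^(−Te/τ) = e^(−0.28/0.1464) = 0.1477.
Trapped volume = 367.5 × 0.1477 = 54.28 mL.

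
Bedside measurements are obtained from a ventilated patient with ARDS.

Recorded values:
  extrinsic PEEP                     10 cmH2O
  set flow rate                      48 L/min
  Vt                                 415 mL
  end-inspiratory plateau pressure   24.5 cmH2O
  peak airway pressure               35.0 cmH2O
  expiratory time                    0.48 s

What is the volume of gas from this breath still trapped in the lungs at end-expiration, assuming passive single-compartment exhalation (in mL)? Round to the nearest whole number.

Flow: 48 L/min ÷ 60 = 0.8 L/s.
R = (PIP − Pplat)/V̇ = (35.0 − 24.5) / 0.8 = 10.5/0.8 = 13.125 cmH2O·s/L.
C = Vt/(Pplat − PEEP) = 415.0 / (24.5 − 10) = 415.0/14.5 = 28.621 mL/cmH2O.
τ = R × C = 13.125 × 0.02862 L/cmH2O = 0.3756 s.
Fraction remaining = e^(−Te/τ) = e^(−0.48/0.3756) = 0.2786.
Trapped volume = 415.0 × 0.2786 = 115.62 mL.

116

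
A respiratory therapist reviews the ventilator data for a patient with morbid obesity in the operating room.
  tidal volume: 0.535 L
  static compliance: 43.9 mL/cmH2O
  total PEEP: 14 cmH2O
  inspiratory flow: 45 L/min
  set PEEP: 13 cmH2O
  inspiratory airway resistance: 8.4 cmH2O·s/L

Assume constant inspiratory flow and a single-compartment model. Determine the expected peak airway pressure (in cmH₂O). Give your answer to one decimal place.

32.5

Flow: 45 L/min ÷ 60 = 0.75 L/s.
Total PEEP = 14 cmH2O (set 13 + intrinsic 1); this is the baseline alveolar pressure.
Equation of motion (constant flow): PIP = Vt/C + R·V̇ + PEEP.
PIP = 535/43.9 + 8.4×0.75 + 14 = 12.187 + 6.3 + 14 = 32.487 cmH2O.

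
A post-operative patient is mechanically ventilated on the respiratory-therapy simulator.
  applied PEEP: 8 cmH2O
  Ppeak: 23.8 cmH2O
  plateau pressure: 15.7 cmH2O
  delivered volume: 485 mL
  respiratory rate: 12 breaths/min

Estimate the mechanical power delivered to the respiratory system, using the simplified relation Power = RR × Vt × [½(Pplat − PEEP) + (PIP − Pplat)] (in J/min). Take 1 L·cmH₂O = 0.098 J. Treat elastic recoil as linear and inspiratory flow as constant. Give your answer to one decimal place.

Per-breath work = Vt × [½(Pplat−PEEP) + (PIP−Pplat)] = 0.485 × [0.5×7.7 + 8.1] = 0.485 × 11.95 = 5.796 L·cmH2O.
Power = 12 × 5.796 = 69.552 L·cmH2O/min.
× 0.098 J/(L·cmH2O) → 6.816 J/min.

6.8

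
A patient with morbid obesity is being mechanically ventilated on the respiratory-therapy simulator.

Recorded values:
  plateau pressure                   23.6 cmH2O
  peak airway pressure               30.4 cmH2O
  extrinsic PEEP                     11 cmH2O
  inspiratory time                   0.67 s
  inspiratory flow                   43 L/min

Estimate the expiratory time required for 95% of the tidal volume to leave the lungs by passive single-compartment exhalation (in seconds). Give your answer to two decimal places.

Flow: 43 L/min ÷ 60 = 0.7167 L/s.
Vt = flow × Ti = 0.7167 L/s × 0.67 s × 1000 mL/L = 480.19 mL.
R = (PIP − Pplat)/V̇ = (30.4 − 23.6) / 0.7167 = 6.8/0.7167 = 9.488 cmH2O·s/L.
C = Vt/(Pplat − PEEP) = 480.19 / (23.6 − 11) = 480.19/12.6 = 38.11 mL/cmH2O.
τ = R × C = 9.488 × 0.03811 L/cmH2O = 0.3616 s.
t = −τ·ln(1 − 0.95) = −0.3616·ln(0.05) = 1.083 s.

1.08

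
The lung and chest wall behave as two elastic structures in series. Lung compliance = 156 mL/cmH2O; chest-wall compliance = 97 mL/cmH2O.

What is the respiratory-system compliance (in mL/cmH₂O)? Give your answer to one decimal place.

Lung and chest wall are elastances in series: 1/Crs = 1/CL + 1/Ccw.
1/Crs = 1/156 + 1/97 = 0.01672.
Crs = 59.809 mL/cmH2O.

59.8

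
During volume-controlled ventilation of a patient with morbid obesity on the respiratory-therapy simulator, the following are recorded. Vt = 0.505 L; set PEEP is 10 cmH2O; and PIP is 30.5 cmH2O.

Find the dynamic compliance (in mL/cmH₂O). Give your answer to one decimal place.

24.6

Dynamic compliance = Vt / (PIP − PEEP) = 505 / (30.5 − 10) = 505 / 20.5 = 24.634 mL/cmH2O.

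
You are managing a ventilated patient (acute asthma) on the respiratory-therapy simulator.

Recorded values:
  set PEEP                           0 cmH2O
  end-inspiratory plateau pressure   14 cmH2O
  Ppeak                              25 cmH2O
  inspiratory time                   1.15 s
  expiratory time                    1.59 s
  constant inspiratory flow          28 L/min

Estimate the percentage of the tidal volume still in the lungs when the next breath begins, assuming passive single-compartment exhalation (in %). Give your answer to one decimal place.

Flow: 28 L/min ÷ 60 = 0.4667 L/s.
Vt = flow × Ti = 0.4667 L/s × 1.15 s × 1000 mL/L = 536.71 mL.
R = (PIP − Pplat)/V̇ = (25 − 14) / 0.4667 = 11.0/0.4667 = 23.57 cmH2O·s/L.
C = Vt/(Pplat − PEEP) = 536.71 / (14 − 0) = 536.71/14.0 = 38.336 mL/cmH2O.
τ = R × C = 23.57 × 0.03834 L/cmH2O = 0.9037 s.
Fraction remaining at end-expiration = e^(−Te/τ) = e^(−1.59/0.9037) = 0.1721 → 17.21%.

17.2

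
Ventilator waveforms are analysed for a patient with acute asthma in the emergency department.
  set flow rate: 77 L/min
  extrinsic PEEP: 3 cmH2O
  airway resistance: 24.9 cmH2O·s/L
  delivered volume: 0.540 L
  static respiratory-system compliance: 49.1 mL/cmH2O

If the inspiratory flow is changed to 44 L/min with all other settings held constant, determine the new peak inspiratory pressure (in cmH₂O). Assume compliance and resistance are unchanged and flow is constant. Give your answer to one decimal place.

Flow: 77 L/min ÷ 60 = 1.2833 L/s.
New flow: 44 L/min ÷ 60 = 0.7333 L/s.
PIP = Vt/C + R·V̇ + PEEP (constant-flow equation of motion).
Only the resistive term changes: ΔPIP = R × ΔV̇ = 24.9 × (0.7333 − 1.2833) = 24.9 × -0.55 = -13.695 cmH2O.
Original PIP = 540/49.1 + 24.9×1.2833 + 3 = 45.952 cmH2O; new PIP = 45.952 + (-13.695) = 32.257 cmH2O.

32.3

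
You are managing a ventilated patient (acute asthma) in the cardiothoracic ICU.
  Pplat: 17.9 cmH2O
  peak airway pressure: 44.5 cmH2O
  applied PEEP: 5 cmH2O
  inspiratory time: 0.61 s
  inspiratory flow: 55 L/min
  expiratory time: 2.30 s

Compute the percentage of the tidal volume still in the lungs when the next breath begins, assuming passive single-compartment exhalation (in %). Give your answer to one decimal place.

16.1

Flow: 55 L/min ÷ 60 = 0.9167 L/s.
Vt = flow × Ti = 0.9167 L/s × 0.61 s × 1000 mL/L = 559.19 mL.
R = (PIP − Pplat)/V̇ = (44.5 − 17.9) / 0.9167 = 26.6/0.9167 = 29.017 cmH2O·s/L.
C = Vt/(Pplat − PEEP) = 559.19 / (17.9 − 5) = 559.19/12.9 = 43.348 mL/cmH2O.
τ = R × C = 29.017 × 0.04335 L/cmH2O = 1.258 s.
Fraction remaining at end-expiration = e^(−Te/τ) = e^(−2.30/1.258) = 0.1607 → 16.07%.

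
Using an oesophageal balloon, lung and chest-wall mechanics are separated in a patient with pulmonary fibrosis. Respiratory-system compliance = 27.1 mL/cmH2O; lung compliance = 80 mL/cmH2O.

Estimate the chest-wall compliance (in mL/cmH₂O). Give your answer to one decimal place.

1/Ccw = 1/Crs − 1/CL.
1/Ccw = 1/27.1 − 1/80 = 0.0244.
Ccw = 40.984 mL/cmH2O.

41.0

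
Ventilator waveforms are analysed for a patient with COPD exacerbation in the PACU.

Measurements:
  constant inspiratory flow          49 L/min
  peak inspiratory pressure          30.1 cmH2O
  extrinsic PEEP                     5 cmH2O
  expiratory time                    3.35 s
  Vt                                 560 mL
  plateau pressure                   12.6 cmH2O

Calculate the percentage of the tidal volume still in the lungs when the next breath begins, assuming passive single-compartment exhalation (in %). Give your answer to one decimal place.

Flow: 49 L/min ÷ 60 = 0.8167 L/s.
R = (PIP − Pplat)/V̇ = (30.1 − 12.6) / 0.8167 = 17.5/0.8167 = 21.428 cmH2O·s/L.
C = Vt/(Pplat − PEEP) = 560.0 / (12.6 − 5) = 560.0/7.6 = 73.684 mL/cmH2O.
τ = R × C = 21.428 × 0.07368 L/cmH2O = 1.579 s.
Fraction remaining at end-expiration = e^(−Te/τ) = e^(−3.35/1.579) = 0.1198 → 11.98%.

12.0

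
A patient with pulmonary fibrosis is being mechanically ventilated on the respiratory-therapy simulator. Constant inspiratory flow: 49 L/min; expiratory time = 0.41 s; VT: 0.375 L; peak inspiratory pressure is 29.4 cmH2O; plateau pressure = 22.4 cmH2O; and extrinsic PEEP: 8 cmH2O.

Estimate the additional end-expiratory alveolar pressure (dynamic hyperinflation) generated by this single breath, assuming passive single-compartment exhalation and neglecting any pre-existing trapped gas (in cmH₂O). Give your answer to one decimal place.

2.3

Flow: 49 L/min ÷ 60 = 0.8167 L/s.
R = (PIP − Pplat)/V̇ = (29.4 − 22.4) / 0.8167 = 7.0/0.8167 = 8.571 cmH2O·s/L.
C = Vt/(Pplat − PEEP) = 375.0 / (22.4 − 8) = 375.0/14.4 = 26.042 mL/cmH2O.
τ = R × C = 8.571 × 0.02604 L/cmH2O = 0.2232 s.
Fraction remaining = e^(−Te/τ) = e^(−0.41/0.2232) = 0.1593; trapped volume = 375.0 × 0.1593 = 59.738 mL.
Additional alveolar pressure from trapping ≈ V_trapped / C = 59.738 / 26.042 = 2.294 cmH2O.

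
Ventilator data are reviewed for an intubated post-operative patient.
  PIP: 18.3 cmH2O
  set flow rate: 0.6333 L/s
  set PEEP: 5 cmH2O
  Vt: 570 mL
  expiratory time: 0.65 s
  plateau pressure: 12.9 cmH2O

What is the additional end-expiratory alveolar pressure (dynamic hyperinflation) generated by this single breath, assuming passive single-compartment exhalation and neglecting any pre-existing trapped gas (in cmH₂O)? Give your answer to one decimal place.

2.7

R = (PIP − Pplat)/V̇ = (18.3 − 12.9) / 0.6333 = 5.4/0.6333 = 8.527 cmH2O·s/L.
C = Vt/(Pplat − PEEP) = 570.0 / (12.9 − 5) = 570.0/7.9 = 72.152 mL/cmH2O.
τ = R × C = 8.527 × 0.07215 L/cmH2O = 0.6152 s.
Fraction remaining = e^(−Te/τ) = e^(−0.65/0.6152) = 0.3476; trapped volume = 570.0 × 0.3476 = 198.13 mL.
Additional alveolar pressure from trapping ≈ V_trapped / C = 198.13 / 72.152 = 2.746 cmH2O.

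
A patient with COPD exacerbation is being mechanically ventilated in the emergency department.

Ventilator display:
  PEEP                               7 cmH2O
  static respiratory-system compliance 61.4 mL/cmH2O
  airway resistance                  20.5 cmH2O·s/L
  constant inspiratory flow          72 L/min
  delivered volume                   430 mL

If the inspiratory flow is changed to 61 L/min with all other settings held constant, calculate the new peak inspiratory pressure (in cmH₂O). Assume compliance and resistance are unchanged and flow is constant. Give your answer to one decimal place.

34.8

Flow: 72 L/min ÷ 60 = 1.2 L/s.
New flow: 61 L/min ÷ 60 = 1.0167 L/s.
PIP = Vt/C + R·V̇ + PEEP (constant-flow equation of motion).
Only the resistive term changes: ΔPIP = R × ΔV̇ = 20.5 × (1.0167 − 1.2) = 20.5 × -0.1833 = -3.758 cmH2O.
Original PIP = 430/61.4 + 20.5×1.2 + 7 = 38.603 cmH2O; new PIP = 38.603 + (-3.758) = 34.845 cmH2O.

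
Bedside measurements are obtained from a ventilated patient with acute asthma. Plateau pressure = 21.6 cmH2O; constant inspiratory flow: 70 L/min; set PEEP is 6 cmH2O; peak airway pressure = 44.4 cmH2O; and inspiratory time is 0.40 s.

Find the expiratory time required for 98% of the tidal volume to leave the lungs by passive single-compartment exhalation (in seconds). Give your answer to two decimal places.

Flow: 70 L/min ÷ 60 = 1.1667 L/s.
Vt = flow × Ti = 1.1667 L/s × 0.40 s × 1000 mL/L = 466.68 mL.
R = (PIP − Pplat)/V̇ = (44.4 − 21.6) / 1.1667 = 22.8/1.1667 = 19.542 cmH2O·s/L.
C = Vt/(Pplat − PEEP) = 466.68 / (21.6 − 6) = 466.68/15.6 = 29.915 mL/cmH2O.
τ = R × C = 19.542 × 0.02992 L/cmH2O = 0.5847 s.
t = −τ·ln(1 − 0.98) = −0.5847·ln(0.02) = 2.287 s.

2.29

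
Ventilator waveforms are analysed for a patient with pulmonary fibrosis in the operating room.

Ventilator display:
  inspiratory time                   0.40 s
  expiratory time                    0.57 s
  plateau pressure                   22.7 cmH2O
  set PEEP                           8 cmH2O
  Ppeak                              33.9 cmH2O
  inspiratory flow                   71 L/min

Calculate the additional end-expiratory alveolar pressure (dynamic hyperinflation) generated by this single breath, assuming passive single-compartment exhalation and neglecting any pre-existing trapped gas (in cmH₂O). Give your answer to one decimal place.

Flow: 71 L/min ÷ 60 = 1.1833 L/s.
Vt = flow × Ti = 1.1833 L/s × 0.40 s × 1000 mL/L = 473.32 mL.
R = (PIP − Pplat)/V̇ = (33.9 − 22.7) / 1.1833 = 11.2/1.1833 = 9.465 cmH2O·s/L.
C = Vt/(Pplat − PEEP) = 473.32 / (22.7 − 8) = 473.32/14.7 = 32.199 mL/cmH2O.
τ = R × C = 9.465 × 0.0322 L/cmH2O = 0.3048 s.
Fraction remaining = e^(−Te/τ) = e^(−0.57/0.3048) = 0.1541; trapped volume = 473.32 × 0.1541 = 72.939 mL.
Additional alveolar pressure from trapping ≈ V_trapped / C = 72.939 / 32.199 = 2.265 cmH2O.

2.3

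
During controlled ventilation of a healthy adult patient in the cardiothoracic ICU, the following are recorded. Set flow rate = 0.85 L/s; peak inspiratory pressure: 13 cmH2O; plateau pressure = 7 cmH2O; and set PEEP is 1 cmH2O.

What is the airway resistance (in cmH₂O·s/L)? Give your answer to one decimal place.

7.1

Raw = (PIP − Pplat) / flow = (13 − 7) / 0.85 = 6.0 / 0.85 = 7.059 cmH2O·s/L.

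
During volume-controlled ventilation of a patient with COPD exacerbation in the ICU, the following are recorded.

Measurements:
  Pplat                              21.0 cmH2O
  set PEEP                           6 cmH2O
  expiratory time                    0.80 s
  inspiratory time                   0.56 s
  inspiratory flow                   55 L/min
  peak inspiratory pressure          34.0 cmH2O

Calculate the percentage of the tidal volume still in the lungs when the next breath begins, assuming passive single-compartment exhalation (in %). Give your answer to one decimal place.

Flow: 55 L/min ÷ 60 = 0.9167 L/s.
Vt = flow × Ti = 0.9167 L/s × 0.56 s × 1000 mL/L = 513.35 mL.
R = (PIP − Pplat)/V̇ = (34.0 − 21.0) / 0.9167 = 13.0/0.9167 = 14.181 cmH2O·s/L.
C = Vt/(Pplat − PEEP) = 513.35 / (21.0 − 6) = 513.35/15.0 = 34.223 mL/cmH2O.
τ = R × C = 14.181 × 0.03422 L/cmH2O = 0.4853 s.
Fraction remaining at end-expiration = e^(−Te/τ) = e^(−0.80/0.4853) = 0.1923 → 19.23%.

19.2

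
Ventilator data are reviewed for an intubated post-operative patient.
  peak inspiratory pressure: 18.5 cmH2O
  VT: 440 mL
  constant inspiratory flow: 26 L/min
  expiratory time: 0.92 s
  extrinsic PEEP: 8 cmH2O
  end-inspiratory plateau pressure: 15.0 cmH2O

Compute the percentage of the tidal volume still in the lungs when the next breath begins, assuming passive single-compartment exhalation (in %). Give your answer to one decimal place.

Flow: 26 L/min ÷ 60 = 0.4333 L/s.
R = (PIP − Pplat)/V̇ = (18.5 − 15.0) / 0.4333 = 3.5/0.4333 = 8.078 cmH2O·s/L.
C = Vt/(Pplat − PEEP) = 440.0 / (15.0 − 8) = 440.0/7.0 = 62.857 mL/cmH2O.
τ = R × C = 8.078 × 0.06286 L/cmH2O = 0.5078 s.
Fraction remaining at end-expiration = e^(−Te/τ) = e^(−0.92/0.5078) = 0.1634 → 16.34%.

16.3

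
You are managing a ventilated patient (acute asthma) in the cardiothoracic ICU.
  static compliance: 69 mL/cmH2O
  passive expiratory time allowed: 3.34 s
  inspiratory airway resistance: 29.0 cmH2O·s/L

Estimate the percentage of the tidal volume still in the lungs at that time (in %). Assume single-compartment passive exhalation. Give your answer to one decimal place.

18.8

τ = R × C = 29.0 × 69 mL/cmH2O = 29.0 × 0.069 L/cmH2O = 2.001 s.
Passive exhalation: V(t)/V₀ = e^(−t/τ) = e^(−3.34/2.001) = 0.1884.
Fraction remaining = 0.1884 → 18.84%.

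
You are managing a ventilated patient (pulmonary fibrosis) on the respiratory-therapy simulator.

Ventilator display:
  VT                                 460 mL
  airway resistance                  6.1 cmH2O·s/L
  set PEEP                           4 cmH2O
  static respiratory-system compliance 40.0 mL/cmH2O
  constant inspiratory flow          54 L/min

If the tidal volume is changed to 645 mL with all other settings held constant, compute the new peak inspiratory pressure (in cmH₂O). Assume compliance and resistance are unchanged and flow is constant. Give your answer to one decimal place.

25.6

Flow: 54 L/min ÷ 60 = 0.9 L/s.
PIP = Vt/C + R·V̇ + PEEP (constant-flow equation of motion).
Only the elastic term changes: ΔPIP = ΔVt / C = (645 − 460) / 40.0 = 4.625 cmH2O.
Original PIP = 460/40.0 + 6.1×0.9 + 4 = 20.99 cmH2O; new PIP = 20.99 + (4.625) = 25.615 cmH2O.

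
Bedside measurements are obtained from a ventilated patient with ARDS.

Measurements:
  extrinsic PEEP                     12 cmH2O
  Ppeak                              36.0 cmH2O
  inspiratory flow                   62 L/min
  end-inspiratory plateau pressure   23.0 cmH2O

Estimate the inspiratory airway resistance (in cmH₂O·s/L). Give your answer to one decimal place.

12.6

Flow: 62 L/min ÷ 60 = 1.0333 L/s.
Raw = (PIP − Pplat) / flow = (36.0 − 23.0) / 1.0333 = 13.0 / 1.0333 = 12.581 cmH2O·s/L.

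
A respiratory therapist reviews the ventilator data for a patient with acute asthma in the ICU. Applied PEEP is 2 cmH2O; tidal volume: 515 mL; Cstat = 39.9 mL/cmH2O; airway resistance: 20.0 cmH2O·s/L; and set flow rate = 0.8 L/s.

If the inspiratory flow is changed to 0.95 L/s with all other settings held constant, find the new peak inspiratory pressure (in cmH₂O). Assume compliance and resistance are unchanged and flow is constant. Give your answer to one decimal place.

33.9

PIP = Vt/C + R·V̇ + PEEP (constant-flow equation of motion).
Only the resistive term changes: ΔPIP = R × ΔV̇ = 20.0 × (0.95 − 0.8) = 20.0 × 0.15 = 3.0 cmH2O.
Original PIP = 515/39.9 + 20.0×0.8 + 2 = 30.907 cmH2O; new PIP = 30.907 + (3.0) = 33.907 cmH2O.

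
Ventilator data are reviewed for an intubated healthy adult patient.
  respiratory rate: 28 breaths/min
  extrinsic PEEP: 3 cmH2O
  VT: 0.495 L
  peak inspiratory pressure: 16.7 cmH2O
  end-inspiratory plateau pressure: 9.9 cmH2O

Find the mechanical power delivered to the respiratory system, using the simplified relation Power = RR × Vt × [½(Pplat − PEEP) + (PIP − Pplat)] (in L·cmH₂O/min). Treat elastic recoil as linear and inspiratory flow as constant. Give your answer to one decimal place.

Per-breath work = Vt × [½(Pplat−PEEP) + (PIP−Pplat)] = 0.495 × [0.5×6.9 + 6.8] = 0.495 × 10.25 = 5.074 L·cmH2O.
Power = 28 × 5.074 = 142.07 L·cmH2O/min.

142.1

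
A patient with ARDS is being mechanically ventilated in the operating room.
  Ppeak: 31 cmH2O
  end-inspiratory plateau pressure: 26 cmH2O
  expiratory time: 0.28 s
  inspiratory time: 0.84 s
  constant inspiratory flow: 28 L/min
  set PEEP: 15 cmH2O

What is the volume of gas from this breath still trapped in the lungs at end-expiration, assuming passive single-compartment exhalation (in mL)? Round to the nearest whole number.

188

Flow: 28 L/min ÷ 60 = 0.4667 L/s.
Vt = flow × Ti = 0.4667 L/s × 0.84 s × 1000 mL/L = 392.03 mL.
R = (PIP − Pplat)/V̇ = (31 − 26) / 0.4667 = 5.0/0.4667 = 10.714 cmH2O·s/L.
C = Vt/(Pplat − PEEP) = 392.03 / (26 − 15) = 392.03/11.0 = 35.639 mL/cmH2O.
τ = R × C = 10.714 × 0.03564 L/cmH2O = 0.3818 s.
Fraction remaining = e^(−Te/τ) = e^(−0.28/0.3818) = 0.4803.
Trapped volume = 392.03 × 0.4803 = 188.29 mL.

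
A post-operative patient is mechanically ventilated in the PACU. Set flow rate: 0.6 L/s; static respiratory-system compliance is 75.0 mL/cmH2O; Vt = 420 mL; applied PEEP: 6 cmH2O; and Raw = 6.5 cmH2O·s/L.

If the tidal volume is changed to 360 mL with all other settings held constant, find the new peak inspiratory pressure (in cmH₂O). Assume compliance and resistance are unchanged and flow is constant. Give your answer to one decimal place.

PIP = Vt/C + R·V̇ + PEEP (constant-flow equation of motion).
Only the elastic term changes: ΔPIP = ΔVt / C = (360 − 420) / 75.0 = -0.8 cmH2O.
Original PIP = 420/75.0 + 6.5×0.6 + 6 = 15.5 cmH2O; new PIP = 15.5 + (-0.8) = 14.7 cmH2O.

14.7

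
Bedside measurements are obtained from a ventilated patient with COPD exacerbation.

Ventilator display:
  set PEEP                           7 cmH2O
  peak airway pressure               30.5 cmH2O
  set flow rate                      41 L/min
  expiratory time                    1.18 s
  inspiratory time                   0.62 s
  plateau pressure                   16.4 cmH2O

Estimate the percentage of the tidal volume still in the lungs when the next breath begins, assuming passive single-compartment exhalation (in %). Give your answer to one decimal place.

28.1

Flow: 41 L/min ÷ 60 = 0.6833 L/s.
Vt = flow × Ti = 0.6833 L/s × 0.62 s × 1000 mL/L = 423.65 mL.
R = (PIP − Pplat)/V̇ = (30.5 − 16.4) / 0.6833 = 14.1/0.6833 = 20.635 cmH2O·s/L.
C = Vt/(Pplat − PEEP) = 423.65 / (16.4 − 7) = 423.65/9.4 = 45.069 mL/cmH2O.
τ = R × C = 20.635 × 0.04507 L/cmH2O = 0.93 s.
Fraction remaining at end-expiration = e^(−Te/τ) = e^(−1.18/0.93) = 0.2812 → 28.12%.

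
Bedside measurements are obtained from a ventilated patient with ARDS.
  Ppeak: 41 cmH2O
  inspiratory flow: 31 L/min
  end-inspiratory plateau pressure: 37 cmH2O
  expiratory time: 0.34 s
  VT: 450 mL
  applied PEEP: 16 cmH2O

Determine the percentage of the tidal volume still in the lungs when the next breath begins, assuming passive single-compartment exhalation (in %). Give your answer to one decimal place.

12.9

Flow: 31 L/min ÷ 60 = 0.5167 L/s.
R = (PIP − Pplat)/V̇ = (41 − 37) / 0.5167 = 4.0/0.5167 = 7.741 cmH2O·s/L.
C = Vt/(Pplat − PEEP) = 450.0 / (37 − 16) = 450.0/21.0 = 21.429 mL/cmH2O.
τ = R × C = 7.741 × 0.02143 L/cmH2O = 0.1659 s.
Fraction remaining at end-expiration = e^(−Te/τ) = e^(−0.34/0.1659) = 0.1288 → 12.88%.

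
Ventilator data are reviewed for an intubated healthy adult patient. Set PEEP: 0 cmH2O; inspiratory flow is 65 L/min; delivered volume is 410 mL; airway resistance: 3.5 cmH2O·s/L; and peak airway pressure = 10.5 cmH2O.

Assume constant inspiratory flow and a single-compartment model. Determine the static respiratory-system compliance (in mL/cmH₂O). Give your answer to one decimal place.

Flow: 65 L/min ÷ 60 = 1.0833 L/s.
Equation of motion (constant flow): PIP = Vt/C + R·V̇ + PEEP.
Vt/C = PIP − R·V̇ − PEEP = 10.5 − 3.5×1.0833 − 0 = 10.5 − 3.792 − 0 = 6.708 cmH2O.
C = Vt / 6.708 = 410 / 6.708 = 61.121 mL/cmH2O.

61.1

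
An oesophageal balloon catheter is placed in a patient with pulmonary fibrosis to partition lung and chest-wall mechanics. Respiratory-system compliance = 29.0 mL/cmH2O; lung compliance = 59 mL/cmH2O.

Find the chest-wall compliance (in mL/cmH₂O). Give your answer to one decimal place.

1/Ccw = 1/Crs − 1/CL.
1/Ccw = 1/29.0 − 1/59 = 0.01753.
Ccw = 57.045 mL/cmH2O.

57.0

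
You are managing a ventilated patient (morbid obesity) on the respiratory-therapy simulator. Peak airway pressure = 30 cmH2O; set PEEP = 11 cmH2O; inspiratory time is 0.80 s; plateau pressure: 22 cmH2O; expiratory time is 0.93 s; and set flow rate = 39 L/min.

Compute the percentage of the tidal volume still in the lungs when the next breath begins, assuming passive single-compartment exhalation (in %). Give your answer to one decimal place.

20.2

Flow: 39 L/min ÷ 60 = 0.65 L/s.
Vt = flow × Ti = 0.65 L/s × 0.80 s × 1000 mL/L = 520.0 mL.
R = (PIP − Pplat)/V̇ = (30 − 22) / 0.65 = 8.0/0.65 = 12.308 cmH2O·s/L.
C = Vt/(Pplat − PEEP) = 520.0 / (22 − 11) = 520.0/11.0 = 47.273 mL/cmH2O.
τ = R × C = 12.308 × 0.04727 L/cmH2O = 0.5818 s.
Fraction remaining at end-expiration = e^(−Te/τ) = e^(−0.93/0.5818) = 0.2022 → 20.22%.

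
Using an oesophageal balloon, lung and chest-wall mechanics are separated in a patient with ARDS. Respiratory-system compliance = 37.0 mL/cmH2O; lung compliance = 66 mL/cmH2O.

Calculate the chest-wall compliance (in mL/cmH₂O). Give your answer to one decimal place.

1/Ccw = 1/Crs − 1/CL.
1/Ccw = 1/37.0 − 1/66 = 0.01188.
Ccw = 84.175 mL/cmH2O.

84.2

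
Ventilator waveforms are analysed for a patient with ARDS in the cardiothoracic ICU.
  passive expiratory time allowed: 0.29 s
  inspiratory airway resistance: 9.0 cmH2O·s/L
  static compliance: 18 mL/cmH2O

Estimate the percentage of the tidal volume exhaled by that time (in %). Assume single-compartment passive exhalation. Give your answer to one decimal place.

τ = R × C = 9.0 × 18 mL/cmH2O = 9.0 × 0.018 L/cmH2O = 0.162 s.
Passive exhalation: V(t)/V₀ = e^(−t/τ) = e^(−0.29/0.162) = 0.1669.
Fraction exhaled = 1 − 0.1669 = 0.8331 → 83.31%.

83.3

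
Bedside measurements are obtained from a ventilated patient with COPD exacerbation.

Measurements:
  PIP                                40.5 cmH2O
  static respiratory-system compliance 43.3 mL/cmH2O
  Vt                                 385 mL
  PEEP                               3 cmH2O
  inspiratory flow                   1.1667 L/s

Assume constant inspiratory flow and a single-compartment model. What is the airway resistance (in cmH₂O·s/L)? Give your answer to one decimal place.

24.5

Equation of motion (constant flow): PIP = Vt/C + R·V̇ + PEEP.
R·V̇ = PIP − Vt/C − PEEP = 40.5 − 385/43.3 − 3 = 40.5 − 8.891 − 3 = 28.609 cmH2O.
R = 28.609 / 1.1667 = 24.521 cmH2O·s/L.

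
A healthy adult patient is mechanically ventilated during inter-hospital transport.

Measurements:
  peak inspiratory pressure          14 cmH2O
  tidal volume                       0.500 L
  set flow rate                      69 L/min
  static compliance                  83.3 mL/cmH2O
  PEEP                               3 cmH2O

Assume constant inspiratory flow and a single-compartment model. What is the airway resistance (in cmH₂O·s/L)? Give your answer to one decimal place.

4.3

Flow: 69 L/min ÷ 60 = 1.15 L/s.
Equation of motion (constant flow): PIP = Vt/C + R·V̇ + PEEP.
R·V̇ = PIP − Vt/C − PEEP = 14 − 500/83.3 − 3 = 14 − 6.002 − 3 = 4.998 cmH2O.
R = 4.998 / 1.15 = 4.346 cmH2O·s/L.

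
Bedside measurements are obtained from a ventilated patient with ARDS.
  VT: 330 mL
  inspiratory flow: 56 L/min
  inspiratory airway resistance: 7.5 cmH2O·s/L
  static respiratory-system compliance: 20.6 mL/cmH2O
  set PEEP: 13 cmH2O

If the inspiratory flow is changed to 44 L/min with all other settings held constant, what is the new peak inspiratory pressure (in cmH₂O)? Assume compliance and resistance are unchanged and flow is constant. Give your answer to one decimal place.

34.5

Flow: 56 L/min ÷ 60 = 0.9333 L/s.
New flow: 44 L/min ÷ 60 = 0.7333 L/s.
PIP = Vt/C + R·V̇ + PEEP (constant-flow equation of motion).
Only the resistive term changes: ΔPIP = R × ΔV̇ = 7.5 × (0.7333 − 0.9333) = 7.5 × -0.2 = -1.5 cmH2O.
Original PIP = 330/20.6 + 7.5×0.9333 + 13 = 36.019 cmH2O; new PIP = 36.019 + (-1.5) = 34.519 cmH2O.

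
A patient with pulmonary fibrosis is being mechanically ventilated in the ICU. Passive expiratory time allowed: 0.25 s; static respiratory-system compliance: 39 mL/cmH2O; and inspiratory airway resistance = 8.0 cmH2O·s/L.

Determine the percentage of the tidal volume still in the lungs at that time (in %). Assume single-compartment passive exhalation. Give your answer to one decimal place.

τ = R × C = 8.0 × 39 mL/cmH2O = 8.0 × 0.039 L/cmH2O = 0.312 s.
Passive exhalation: V(t)/V₀ = e^(−t/τ) = e^(−0.25/0.312) = 0.4488.
Fraction remaining = 0.4488 → 44.88%.

44.9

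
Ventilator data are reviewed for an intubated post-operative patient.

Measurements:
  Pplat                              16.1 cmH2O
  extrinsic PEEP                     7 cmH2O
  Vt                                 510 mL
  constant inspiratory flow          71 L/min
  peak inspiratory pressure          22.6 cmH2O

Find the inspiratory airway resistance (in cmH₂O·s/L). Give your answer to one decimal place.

Flow: 71 L/min ÷ 60 = 1.1833 L/s.
Raw = (PIP − Pplat) / flow = (22.6 − 16.1) / 1.1833 = 6.5 / 1.1833 = 5.493 cmH2O·s/L.

5.5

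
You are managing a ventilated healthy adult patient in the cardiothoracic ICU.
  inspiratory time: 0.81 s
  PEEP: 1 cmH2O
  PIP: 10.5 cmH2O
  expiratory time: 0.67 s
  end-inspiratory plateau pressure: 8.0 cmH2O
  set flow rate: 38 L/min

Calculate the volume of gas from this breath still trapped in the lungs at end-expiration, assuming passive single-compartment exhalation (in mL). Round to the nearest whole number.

51

Flow: 38 L/min ÷ 60 = 0.6333 L/s.
Vt = flow × Ti = 0.6333 L/s × 0.81 s × 1000 mL/L = 512.97 mL.
R = (PIP − Pplat)/V̇ = (10.5 − 8.0) / 0.6333 = 2.5/0.6333 = 3.948 cmH2O·s/L.
C = Vt/(Pplat − PEEP) = 512.97 / (8.0 − 1) = 512.97/7.0 = 73.281 mL/cmH2O.
τ = R × C = 3.948 × 0.07328 L/cmH2O = 0.2893 s.
Fraction remaining = e^(−Te/τ) = e^(−0.67/0.2893) = 0.09867.
Trapped volume = 512.97 × 0.09867 = 50.615 mL.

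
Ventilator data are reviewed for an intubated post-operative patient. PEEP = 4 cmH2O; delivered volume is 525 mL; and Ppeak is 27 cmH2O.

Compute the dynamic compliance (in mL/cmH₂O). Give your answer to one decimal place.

22.8

Dynamic compliance = Vt / (PIP − PEEP) = 525 / (27 − 4) = 525 / 23.0 = 22.826 mL/cmH2O.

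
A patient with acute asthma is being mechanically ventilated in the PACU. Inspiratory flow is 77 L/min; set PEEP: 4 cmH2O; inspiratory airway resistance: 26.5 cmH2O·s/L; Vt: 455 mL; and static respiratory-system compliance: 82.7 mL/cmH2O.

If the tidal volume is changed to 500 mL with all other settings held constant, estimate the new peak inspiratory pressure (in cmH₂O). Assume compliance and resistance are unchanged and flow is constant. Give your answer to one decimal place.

Flow: 77 L/min ÷ 60 = 1.2833 L/s.
PIP = Vt/C + R·V̇ + PEEP (constant-flow equation of motion).
Only the elastic term changes: ΔPIP = ΔVt / C = (500 − 455) / 82.7 = 0.5441 cmH2O.
Original PIP = 455/82.7 + 26.5×1.2833 + 4 = 43.509 cmH2O; new PIP = 43.509 + (0.5441) = 44.053 cmH2O.

44.1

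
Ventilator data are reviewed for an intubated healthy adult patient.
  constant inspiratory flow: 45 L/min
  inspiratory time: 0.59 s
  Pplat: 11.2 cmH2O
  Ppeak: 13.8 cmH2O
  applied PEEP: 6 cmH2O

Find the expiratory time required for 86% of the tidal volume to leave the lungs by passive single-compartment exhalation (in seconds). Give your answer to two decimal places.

0.58

Flow: 45 L/min ÷ 60 = 0.75 L/s.
Vt = flow × Ti = 0.75 L/s × 0.59 s × 1000 mL/L = 442.5 mL.
R = (PIP − Pplat)/V̇ = (13.8 − 11.2) / 0.75 = 2.6/0.75 = 3.467 cmH2O·s/L.
C = Vt/(Pplat − PEEP) = 442.5 / (11.2 − 6) = 442.5/5.2 = 85.096 mL/cmH2O.
τ = R × C = 3.467 × 0.0851 L/cmH2O = 0.295 s.
t = −τ·ln(1 − 0.86) = −0.295·ln(0.14) = 0.58 s.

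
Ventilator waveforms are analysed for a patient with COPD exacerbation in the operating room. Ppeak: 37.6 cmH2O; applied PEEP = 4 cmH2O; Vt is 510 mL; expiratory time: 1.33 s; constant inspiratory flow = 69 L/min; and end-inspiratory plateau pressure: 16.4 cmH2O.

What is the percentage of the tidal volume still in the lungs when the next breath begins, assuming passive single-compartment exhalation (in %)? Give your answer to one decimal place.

Flow: 69 L/min ÷ 60 = 1.15 L/s.
R = (PIP − Pplat)/V̇ = (37.6 − 16.4) / 1.15 = 21.2/1.15 = 18.435 cmH2O·s/L.
C = Vt/(Pplat − PEEP) = 510.0 / (16.4 − 4) = 510.0/12.4 = 41.129 mL/cmH2O.
τ = R × C = 18.435 × 0.04113 L/cmH2O = 0.7582 s.
Fraction remaining at end-expiration = e^(−Te/τ) = e^(−1.33/0.7582) = 0.1731 → 17.31%.

17.3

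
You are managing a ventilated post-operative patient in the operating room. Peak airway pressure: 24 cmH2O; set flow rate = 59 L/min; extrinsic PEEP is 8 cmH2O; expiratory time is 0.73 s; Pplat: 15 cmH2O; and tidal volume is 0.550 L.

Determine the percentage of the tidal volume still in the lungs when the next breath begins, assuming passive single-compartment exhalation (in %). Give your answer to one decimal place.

Flow: 59 L/min ÷ 60 = 0.9833 L/s.
R = (PIP − Pplat)/V̇ = (24 − 15) / 0.9833 = 9.0/0.9833 = 9.153 cmH2O·s/L.
C = Vt/(Pplat − PEEP) = 550.0 / (15 − 8) = 550.0/7.0 = 78.571 mL/cmH2O.
τ = R × C = 9.153 × 0.07857 L/cmH2O = 0.7192 s.
Fraction remaining at end-expiration = e^(−Te/τ) = e^(−0.73/0.7192) = 0.3624 → 36.24%.

36.2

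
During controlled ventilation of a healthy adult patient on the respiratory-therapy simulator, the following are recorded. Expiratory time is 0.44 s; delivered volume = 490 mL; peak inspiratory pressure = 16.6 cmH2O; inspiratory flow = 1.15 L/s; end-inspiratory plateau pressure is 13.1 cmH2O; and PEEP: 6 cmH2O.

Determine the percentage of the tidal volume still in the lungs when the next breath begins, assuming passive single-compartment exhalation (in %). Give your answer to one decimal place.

12.3

R = (PIP − Pplat)/V̇ = (16.6 − 13.1) / 1.15 = 3.5/1.15 = 3.043 cmH2O·s/L.
C = Vt/(Pplat − PEEP) = 490.0 / (13.1 − 6) = 490.0/7.1 = 69.014 mL/cmH2O.
τ = R × C = 3.043 × 0.06901 L/cmH2O = 0.21 s.
Fraction remaining at end-expiration = e^(−Te/τ) = e^(−0.44/0.21) = 0.123 → 12.3%.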